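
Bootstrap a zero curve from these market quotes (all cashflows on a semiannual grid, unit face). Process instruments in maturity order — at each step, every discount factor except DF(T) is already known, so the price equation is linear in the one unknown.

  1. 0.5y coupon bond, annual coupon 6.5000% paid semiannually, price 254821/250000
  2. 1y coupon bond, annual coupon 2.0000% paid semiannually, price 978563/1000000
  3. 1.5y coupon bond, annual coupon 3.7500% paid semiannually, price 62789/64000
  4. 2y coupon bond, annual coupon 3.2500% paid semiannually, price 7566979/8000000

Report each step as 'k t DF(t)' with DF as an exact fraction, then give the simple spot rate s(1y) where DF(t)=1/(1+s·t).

step 1 [0.5y] bond c/2=13/400: DF=(254821/250000 − 13/400·(0))/(1+13/400) = 617/625 ≈ 0.987200
step 2 [1y] bond c/2=1/100: DF=(978563/1000000 − 1/100·(0.987200))/(1+1/100) = 9591/10000 ≈ 0.959100
step 3 [1.5y] bond c/2=3/160: DF=(62789/64000 − 3/160·(0.987200+0.959100))/(1+3/160) = 1159/1250 ≈ 0.927200
step 4 [2y] bond c/2=13/800: DF=(7566979/8000000 − 13/800·(0.987200+0.959100+0.927200))/(1+13/800) = 553/625 ≈ 0.884800

1 1/2 617/625
2 1 9591/10000
3 3/2 1159/1250
4 2 553/625
s(1y) = (1/(9591/10000) − 1)/(1) = 409/9591 ≈ 4.2644%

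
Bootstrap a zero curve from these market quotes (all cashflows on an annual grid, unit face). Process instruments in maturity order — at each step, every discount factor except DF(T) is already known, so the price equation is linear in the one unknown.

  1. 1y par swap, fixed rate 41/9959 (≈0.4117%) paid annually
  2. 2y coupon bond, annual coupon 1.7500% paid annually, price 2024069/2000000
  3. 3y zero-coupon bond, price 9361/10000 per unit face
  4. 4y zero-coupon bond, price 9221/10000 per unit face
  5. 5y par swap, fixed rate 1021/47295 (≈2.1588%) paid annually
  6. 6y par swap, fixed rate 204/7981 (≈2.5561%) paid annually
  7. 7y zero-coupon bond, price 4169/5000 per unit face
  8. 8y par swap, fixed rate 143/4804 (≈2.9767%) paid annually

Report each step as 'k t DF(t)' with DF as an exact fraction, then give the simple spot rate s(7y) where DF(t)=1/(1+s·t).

step 1 [1y] swap r/1=41/9959: DF=(1 − 41/9959·(0))/(1+41/9959) = 9959/10000 ≈ 0.995900
step 2 [2y] bond c/1=7/400: DF=(2024069/2000000 − 7/400·(0.995900))/(1+7/400) = 391/400 ≈ 0.977500
step 3 [3y] zero: DF = P = 9361/10000 ≈ 0.936100
step 4 [4y] zero: DF = P = 9221/10000 ≈ 0.922100
step 5 [5y] swap r/1=1021/47295: DF=(1 − 1021/47295·(0.995900+0.977500+0.936100+0.922100))/(1+1021/47295) = 8979/10000 ≈ 0.897900
step 6 [6y] swap r/1=204/7981: DF=(1 − 204/7981·(0.995900+0.977500+0.936100+0.922100+0.897900))/(1+204/7981) = 2143/2500 ≈ 0.857200
step 7 [7y] zero: DF = P = 4169/5000 ≈ 0.833800
step 8 [8y] swap r/1=143/4804: DF=(1 − 143/4804·(0.995900+0.977500+0.936100+0.922100+0.897900+0.857200+0.833800))/(1+143/4804) = 1571/2000 ≈ 0.785500

1 1 9959/10000
2 2 391/400
3 3 9361/10000
4 4 9221/10000
5 5 8979/10000
6 6 2143/2500
7 7 4169/5000
8 8 1571/2000
s(7y) = (1/(4169/5000) − 1)/(7) = 831/29183 ≈ 2.8475%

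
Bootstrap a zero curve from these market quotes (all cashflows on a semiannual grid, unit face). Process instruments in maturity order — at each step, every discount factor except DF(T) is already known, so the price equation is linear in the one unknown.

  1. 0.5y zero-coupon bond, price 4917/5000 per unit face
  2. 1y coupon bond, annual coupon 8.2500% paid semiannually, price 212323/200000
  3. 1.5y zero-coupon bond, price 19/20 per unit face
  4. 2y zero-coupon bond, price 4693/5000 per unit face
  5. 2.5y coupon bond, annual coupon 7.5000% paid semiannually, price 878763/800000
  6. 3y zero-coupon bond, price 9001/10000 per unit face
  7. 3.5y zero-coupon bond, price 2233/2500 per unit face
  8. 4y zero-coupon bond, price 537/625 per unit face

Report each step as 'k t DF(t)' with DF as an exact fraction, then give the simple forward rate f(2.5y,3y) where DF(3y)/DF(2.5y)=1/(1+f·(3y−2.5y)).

step 1 [0.5y] zero: DF = P = 4917/5000 ≈ 0.983400
step 2 [1y] bond c/2=33/800: DF=(212323/200000 − 33/800·(0.983400))/(1+33/800) = 4903/5000 ≈ 0.980600
step 3 [1.5y] zero: DF = P = 19/20 ≈ 0.950000
step 4 [2y] zero: DF = P = 4693/5000 ≈ 0.938600
step 5 [2.5y] bond c/2=3/80: DF=(878763/800000 − 3/80·(0.983400+0.980600+0.950000+0.938600))/(1+3/80) = 1839/2000 ≈ 0.919500
step 6 [3y] zero: DF = P = 9001/10000 ≈ 0.900100
step 7 [3.5y] zero: DF = P = 2233/2500 ≈ 0.893200
step 8 [4y] zero: DF = P = 537/625 ≈ 0.859200

1 1/2 4917/5000
2 1 4903/5000
3 3/2 19/20
4 2 4693/5000
5 5/2 1839/2000
6 3 9001/10000
7 7/2 2233/2500
8 4 537/625
f(2.5y,3y) = ((1839/2000)/(9001/10000) − 1)/(1/2) = 388/9001 ≈ 4.3106%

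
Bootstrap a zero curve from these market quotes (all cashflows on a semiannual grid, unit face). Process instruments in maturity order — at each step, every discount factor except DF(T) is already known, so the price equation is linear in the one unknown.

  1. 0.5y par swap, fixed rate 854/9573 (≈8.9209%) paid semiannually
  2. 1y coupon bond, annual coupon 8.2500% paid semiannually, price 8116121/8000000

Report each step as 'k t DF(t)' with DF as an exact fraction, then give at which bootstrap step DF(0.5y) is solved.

1 1/2 9573/10000
2 1 2341/2500
DF(0.5y) is solved at step 1

step 1 [0.5y] swap r/2=427/9573: DF=(1 − 427/9573·(0))/(1+427/9573) = 9573/10000 ≈ 0.957300
step 2 [1y] bond c/2=33/800: DF=(8116121/8000000 − 33/800·(0.957300))/(1+33/800) = 2341/2500 ≈ 0.936400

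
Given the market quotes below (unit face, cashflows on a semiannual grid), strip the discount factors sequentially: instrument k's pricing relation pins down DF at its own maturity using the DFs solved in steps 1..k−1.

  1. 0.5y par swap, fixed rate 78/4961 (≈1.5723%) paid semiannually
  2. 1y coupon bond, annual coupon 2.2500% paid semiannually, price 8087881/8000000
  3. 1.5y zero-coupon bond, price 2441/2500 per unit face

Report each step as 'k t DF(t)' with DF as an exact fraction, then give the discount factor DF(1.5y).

1 1/2 4961/5000
2 1 9887/10000
3 3/2 2441/2500
DF(1.5y) = 2441/2500 ≈ 0.976400

step 1 [0.5y] swap r/2=39/4961: DF=(1 − 39/4961·(0))/(1+39/4961) = 4961/5000 ≈ 0.992200
step 2 [1y] bond c/2=9/800: DF=(8087881/8000000 − 9/800·(0.992200))/(1+9/800) = 9887/10000 ≈ 0.988700
step 3 [1.5y] zero: DF = P = 2441/2500 ≈ 0.976400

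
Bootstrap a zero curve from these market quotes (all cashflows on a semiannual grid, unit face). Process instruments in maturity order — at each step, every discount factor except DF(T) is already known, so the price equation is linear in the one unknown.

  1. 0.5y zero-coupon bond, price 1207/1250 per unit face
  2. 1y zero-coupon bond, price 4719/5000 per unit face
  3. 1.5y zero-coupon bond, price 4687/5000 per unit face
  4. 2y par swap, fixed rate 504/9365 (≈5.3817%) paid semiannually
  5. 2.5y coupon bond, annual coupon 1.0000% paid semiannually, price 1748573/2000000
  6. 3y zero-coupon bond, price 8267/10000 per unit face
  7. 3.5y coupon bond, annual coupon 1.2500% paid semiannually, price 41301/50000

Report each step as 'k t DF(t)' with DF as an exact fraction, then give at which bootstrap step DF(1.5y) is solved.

step 1 [0.5y] zero: DF = P = 1207/1250 ≈ 0.965600
step 2 [1y] zero: DF = P = 4719/5000 ≈ 0.943800
step 3 [1.5y] zero: DF = P = 4687/5000 ≈ 0.937400
step 4 [2y] swap r/2=252/9365: DF=(1 − 252/9365·(0.965600+0.943800+0.937400))/(1+252/9365) = 562/625 ≈ 0.899200
step 5 [2.5y] bond c/2=1/200: DF=(1748573/2000000 − 1/200·(0.965600+0.943800+0.937400+0.899200))/(1+1/200) = 8513/10000 ≈ 0.851300
step 6 [3y] zero: DF = P = 8267/10000 ≈ 0.826700
step 7 [3.5y] bond c/2=1/160: DF=(41301/50000 − 1/160·(0.965600+0.943800+0.937400+0.899200+0.851300+0.826700))/(1+1/160) = 492/625 ≈ 0.787200

1 1/2 1207/1250
2 1 4719/5000
3 3/2 4687/5000
4 2 562/625
5 5/2 8513/10000
6 3 8267/10000
7 7/2 492/625
DF(1.5y) is solved at step 3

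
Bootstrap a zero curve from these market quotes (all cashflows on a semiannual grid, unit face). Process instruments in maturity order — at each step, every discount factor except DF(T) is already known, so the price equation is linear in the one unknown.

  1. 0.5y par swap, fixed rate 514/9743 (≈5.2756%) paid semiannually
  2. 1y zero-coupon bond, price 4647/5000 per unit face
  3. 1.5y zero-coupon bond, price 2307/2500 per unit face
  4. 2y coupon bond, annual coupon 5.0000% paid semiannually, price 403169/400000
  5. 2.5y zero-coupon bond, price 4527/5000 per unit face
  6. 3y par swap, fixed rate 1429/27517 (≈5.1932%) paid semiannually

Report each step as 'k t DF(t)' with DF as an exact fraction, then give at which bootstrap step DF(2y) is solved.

step 1 [0.5y] swap r/2=257/9743: DF=(1 − 257/9743·(0))/(1+257/9743) = 9743/10000 ≈ 0.974300
step 2 [1y] zero: DF = P = 4647/5000 ≈ 0.929400
step 3 [1.5y] zero: DF = P = 2307/2500 ≈ 0.922800
step 4 [2y] bond c/2=1/40: DF=(403169/400000 − 1/40·(0.974300+0.929400+0.922800))/(1+1/40) = 1143/1250 ≈ 0.914400
step 5 [2.5y] zero: DF = P = 4527/5000 ≈ 0.905400
step 6 [3y] swap r/2=1429/55034: DF=(1 − 1429/55034·(0.974300+0.929400+0.922800+0.914400+0.905400))/(1+1429/55034) = 8571/10000 ≈ 0.857100

1 1/2 9743/10000
2 1 4647/5000
3 3/2 2307/2500
4 2 1143/1250
5 5/2 4527/5000
6 3 8571/10000
DF(2y) is solved at step 4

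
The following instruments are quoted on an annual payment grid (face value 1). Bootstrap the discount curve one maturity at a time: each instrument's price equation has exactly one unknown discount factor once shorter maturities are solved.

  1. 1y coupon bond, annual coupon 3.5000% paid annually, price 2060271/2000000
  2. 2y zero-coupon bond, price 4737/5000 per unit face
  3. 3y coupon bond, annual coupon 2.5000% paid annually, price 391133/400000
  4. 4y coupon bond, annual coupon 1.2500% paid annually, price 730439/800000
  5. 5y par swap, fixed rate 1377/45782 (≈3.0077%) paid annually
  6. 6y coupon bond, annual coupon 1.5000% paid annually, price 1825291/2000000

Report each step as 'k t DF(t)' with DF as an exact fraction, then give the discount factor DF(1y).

1 1 9953/10000
2 2 4737/5000
3 3 4533/5000
4 4 4333/5000
5 5 8623/10000
6 6 1663/2000
DF(1y) = 9953/10000 ≈ 0.995300

step 1 [1y] bond c/1=7/200: DF=(2060271/2000000 − 7/200·(0))/(1+7/200) = 9953/10000 ≈ 0.995300
step 2 [2y] zero: DF = P = 4737/5000 ≈ 0.947400
step 3 [3y] bond c/1=1/40: DF=(391133/400000 − 1/40·(0.995300+0.947400))/(1+1/40) = 4533/5000 ≈ 0.906600
step 4 [4y] bond c/1=1/80: DF=(730439/800000 − 1/80·(0.995300+0.947400+0.906600))/(1+1/80) = 4333/5000 ≈ 0.866600
step 5 [5y] swap r/1=1377/45782: DF=(1 − 1377/45782·(0.995300+0.947400+0.906600+0.866600))/(1+1377/45782) = 8623/10000 ≈ 0.862300
step 6 [6y] bond c/1=3/200: DF=(1825291/2000000 − 3/200·(0.995300+0.947400+0.906600+0.866600+0.862300))/(1+3/200) = 1663/2000 ≈ 0.831500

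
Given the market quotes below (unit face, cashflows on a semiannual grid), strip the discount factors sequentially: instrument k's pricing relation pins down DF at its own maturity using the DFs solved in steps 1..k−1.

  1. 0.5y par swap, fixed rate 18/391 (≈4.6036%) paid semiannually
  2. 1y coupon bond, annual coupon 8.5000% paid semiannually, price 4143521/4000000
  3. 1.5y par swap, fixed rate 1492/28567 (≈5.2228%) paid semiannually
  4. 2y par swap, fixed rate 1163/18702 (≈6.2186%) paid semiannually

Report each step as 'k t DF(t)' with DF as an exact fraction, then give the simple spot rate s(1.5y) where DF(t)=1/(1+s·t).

1 1/2 391/400
2 1 4769/5000
3 3/2 4627/5000
4 2 8837/10000
s(1.5y) = (1/(4627/5000) − 1)/(3/2) = 746/13881 ≈ 5.3743%

step 1 [0.5y] swap r/2=9/391: DF=(1 − 9/391·(0))/(1+9/391) = 391/400 ≈ 0.977500
step 2 [1y] bond c/2=17/400: DF=(4143521/4000000 − 17/400·(0.977500))/(1+17/400) = 4769/5000 ≈ 0.953800
step 3 [1.5y] swap r/2=746/28567: DF=(1 − 746/28567·(0.977500+0.953800))/(1+746/28567) = 4627/5000 ≈ 0.925400
step 4 [2y] swap r/2=1163/37404: DF=(1 − 1163/37404·(0.977500+0.953800+0.925400))/(1+1163/37404) = 8837/10000 ≈ 0.883700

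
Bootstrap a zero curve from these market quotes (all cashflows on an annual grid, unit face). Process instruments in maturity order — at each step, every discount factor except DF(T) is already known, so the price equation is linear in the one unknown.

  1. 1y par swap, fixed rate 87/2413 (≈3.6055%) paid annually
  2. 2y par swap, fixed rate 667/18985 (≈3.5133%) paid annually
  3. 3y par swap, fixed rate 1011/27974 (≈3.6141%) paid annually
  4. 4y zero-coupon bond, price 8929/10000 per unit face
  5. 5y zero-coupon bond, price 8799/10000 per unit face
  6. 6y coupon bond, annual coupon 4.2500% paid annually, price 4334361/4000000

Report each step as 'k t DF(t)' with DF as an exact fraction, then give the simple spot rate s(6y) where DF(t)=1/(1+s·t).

1 1 2413/2500
2 2 9333/10000
3 3 8989/10000
4 4 8929/10000
5 5 8799/10000
6 6 8531/10000
s(6y) = (1/(8531/10000) − 1)/(6) = 1469/51186 ≈ 2.8699%

step 1 [1y] swap r/1=87/2413: DF=(1 − 87/2413·(0))/(1+87/2413) = 2413/2500 ≈ 0.965200
step 2 [2y] swap r/1=667/18985: DF=(1 − 667/18985·(0.965200))/(1+667/18985) = 9333/10000 ≈ 0.933300
step 3 [3y] swap r/1=1011/27974: DF=(1 − 1011/27974·(0.965200+0.933300))/(1+1011/27974) = 8989/10000 ≈ 0.898900
step 4 [4y] zero: DF = P = 8929/10000 ≈ 0.892900
step 5 [5y] zero: DF = P = 8799/10000 ≈ 0.879900
step 6 [6y] bond c/1=17/400: DF=(4334361/4000000 − 17/400·(0.965200+0.933300+0.898900+0.892900+0.879900))/(1+17/400) = 8531/10000 ≈ 0.853100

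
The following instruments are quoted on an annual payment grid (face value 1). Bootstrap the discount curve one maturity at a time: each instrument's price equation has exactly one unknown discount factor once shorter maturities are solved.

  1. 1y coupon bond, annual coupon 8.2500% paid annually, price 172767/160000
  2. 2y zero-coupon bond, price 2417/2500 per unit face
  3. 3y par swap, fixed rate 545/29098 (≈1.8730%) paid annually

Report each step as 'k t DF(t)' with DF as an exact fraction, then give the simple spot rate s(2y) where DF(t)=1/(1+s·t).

step 1 [1y] bond c/1=33/400: DF=(172767/160000 − 33/400·(0))/(1+33/400) = 399/400 ≈ 0.997500
step 2 [2y] zero: DF = P = 2417/2500 ≈ 0.966800
step 3 [3y] swap r/1=545/29098: DF=(1 − 545/29098·(0.997500+0.966800))/(1+545/29098) = 1891/2000 ≈ 0.945500

1 1 399/400
2 2 2417/2500
3 3 1891/2000
s(2y) = (1/(2417/2500) − 1)/(2) = 83/4834 ≈ 1.7170%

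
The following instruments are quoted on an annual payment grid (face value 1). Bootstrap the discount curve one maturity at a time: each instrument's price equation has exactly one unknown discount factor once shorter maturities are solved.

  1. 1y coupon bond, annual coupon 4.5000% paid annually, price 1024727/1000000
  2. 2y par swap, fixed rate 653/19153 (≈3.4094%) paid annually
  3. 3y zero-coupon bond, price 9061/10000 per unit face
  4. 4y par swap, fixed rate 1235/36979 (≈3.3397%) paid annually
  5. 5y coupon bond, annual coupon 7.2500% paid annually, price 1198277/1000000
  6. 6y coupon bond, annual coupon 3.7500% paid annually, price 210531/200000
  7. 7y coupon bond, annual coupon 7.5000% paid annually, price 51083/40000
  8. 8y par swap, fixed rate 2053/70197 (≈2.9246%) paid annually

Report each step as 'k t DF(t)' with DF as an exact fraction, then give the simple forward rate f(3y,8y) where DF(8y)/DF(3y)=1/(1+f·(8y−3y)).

1 1 4903/5000
2 2 9347/10000
3 3 9061/10000
4 4 1753/2000
5 5 8673/10000
6 6 531/625
7 7 4051/5000
8 8 7947/10000
f(3y,8y) = ((9061/10000)/(7947/10000) − 1)/(5) = 1114/39735 ≈ 2.8036%

step 1 [1y] bond c/1=9/200: DF=(1024727/1000000 − 9/200·(0))/(1+9/200) = 4903/5000 ≈ 0.980600
step 2 [2y] swap r/1=653/19153: DF=(1 − 653/19153·(0.980600))/(1+653/19153) = 9347/10000 ≈ 0.934700
step 3 [3y] zero: DF = P = 9061/10000 ≈ 0.906100
step 4 [4y] swap r/1=1235/36979: DF=(1 − 1235/36979·(0.980600+0.934700+0.906100))/(1+1235/36979) = 1753/2000 ≈ 0.876500
step 5 [5y] bond c/1=29/400: DF=(1198277/1000000 − 29/400·(0.980600+0.934700+0.906100+0.876500))/(1+29/400) = 8673/10000 ≈ 0.867300
step 6 [6y] bond c/1=3/80: DF=(210531/200000 − 3/80·(0.980600+0.934700+0.906100+0.876500+0.867300))/(1+3/80) = 531/625 ≈ 0.849600
step 7 [7y] bond c/1=3/40: DF=(51083/40000 − 3/40·(0.980600+0.934700+0.906100+0.876500+0.867300+0.849600))/(1+3/40) = 4051/5000 ≈ 0.810200
step 8 [8y] swap r/1=2053/70197: DF=(1 − 2053/70197·(0.980600+0.934700+0.906100+0.876500+0.867300+0.849600+0.810200))/(1+2053/70197) = 7947/10000 ≈ 0.794700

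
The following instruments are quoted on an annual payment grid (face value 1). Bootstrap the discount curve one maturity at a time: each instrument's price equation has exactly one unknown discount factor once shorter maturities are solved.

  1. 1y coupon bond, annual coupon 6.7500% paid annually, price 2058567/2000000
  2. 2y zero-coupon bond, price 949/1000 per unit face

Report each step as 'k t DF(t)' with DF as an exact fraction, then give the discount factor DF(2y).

step 1 [1y] bond c/1=27/400: DF=(2058567/2000000 − 27/400·(0))/(1+27/400) = 4821/5000 ≈ 0.964200
step 2 [2y] zero: DF = P = 949/1000 ≈ 0.949000

1 1 4821/5000
2 2 949/1000
DF(2y) = 949/1000 ≈ 0.949000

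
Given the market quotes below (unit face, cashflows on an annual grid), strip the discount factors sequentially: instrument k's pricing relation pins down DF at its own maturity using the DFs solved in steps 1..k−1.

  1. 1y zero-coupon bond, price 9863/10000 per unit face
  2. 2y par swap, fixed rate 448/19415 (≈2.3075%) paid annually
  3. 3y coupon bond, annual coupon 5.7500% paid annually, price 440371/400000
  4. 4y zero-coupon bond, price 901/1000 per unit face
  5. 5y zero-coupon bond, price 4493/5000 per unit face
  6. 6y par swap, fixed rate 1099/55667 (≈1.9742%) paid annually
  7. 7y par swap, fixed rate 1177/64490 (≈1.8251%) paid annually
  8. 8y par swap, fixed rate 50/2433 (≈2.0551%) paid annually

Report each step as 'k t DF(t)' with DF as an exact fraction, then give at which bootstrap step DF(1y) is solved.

1 1 9863/10000
2 2 597/625
3 3 1871/2000
4 4 901/1000
5 5 4493/5000
6 6 8901/10000
7 7 8823/10000
8 8 17/20
DF(1y) is solved at step 1

step 1 [1y] zero: DF = P = 9863/10000 ≈ 0.986300
step 2 [2y] swap r/1=448/19415: DF=(1 − 448/19415·(0.986300))/(1+448/19415) = 597/625 ≈ 0.955200
step 3 [3y] bond c/1=23/400: DF=(440371/400000 − 23/400·(0.986300+0.955200))/(1+23/400) = 1871/2000 ≈ 0.935500
step 4 [4y] zero: DF = P = 901/1000 ≈ 0.901000
step 5 [5y] zero: DF = P = 4493/5000 ≈ 0.898600
step 6 [6y] swap r/1=1099/55667: DF=(1 − 1099/55667·(0.986300+0.955200+0.935500+0.901000+0.898600))/(1+1099/55667) = 8901/10000 ≈ 0.890100
step 7 [7y] swap r/1=1177/64490: DF=(1 − 1177/64490·(0.986300+0.955200+0.935500+0.901000+0.898600+0.890100))/(1+1177/64490) = 8823/10000 ≈ 0.882300
step 8 [8y] swap r/1=50/2433: DF=(1 − 50/2433·(0.986300+0.955200+0.935500+0.901000+0.898600+0.890100+0.882300))/(1+50/2433) = 17/20 ≈ 0.850000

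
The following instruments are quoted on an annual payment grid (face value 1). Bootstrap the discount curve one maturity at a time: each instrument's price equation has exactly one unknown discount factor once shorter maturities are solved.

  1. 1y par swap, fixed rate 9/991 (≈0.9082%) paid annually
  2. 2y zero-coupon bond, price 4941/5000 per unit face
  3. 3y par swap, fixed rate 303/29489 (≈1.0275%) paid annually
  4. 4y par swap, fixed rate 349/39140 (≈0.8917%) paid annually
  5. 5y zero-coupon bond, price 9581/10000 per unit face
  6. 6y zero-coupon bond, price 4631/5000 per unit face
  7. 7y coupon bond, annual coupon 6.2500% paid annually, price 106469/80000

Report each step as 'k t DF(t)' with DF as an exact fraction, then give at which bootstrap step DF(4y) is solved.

1 1 991/1000
2 2 4941/5000
3 3 9697/10000
4 4 9651/10000
5 5 9581/10000
6 6 4631/5000
7 7 1823/2000
DF(4y) is solved at step 4

step 1 [1y] swap r/1=9/991: DF=(1 − 9/991·(0))/(1+9/991) = 991/1000 ≈ 0.991000
step 2 [2y] zero: DF = P = 4941/5000 ≈ 0.988200
step 3 [3y] swap r/1=303/29489: DF=(1 − 303/29489·(0.991000+0.988200))/(1+303/29489) = 9697/10000 ≈ 0.969700
step 4 [4y] swap r/1=349/39140: DF=(1 − 349/39140·(0.991000+0.988200+0.969700))/(1+349/39140) = 9651/10000 ≈ 0.965100
step 5 [5y] zero: DF = P = 9581/10000 ≈ 0.958100
step 6 [6y] zero: DF = P = 4631/5000 ≈ 0.926200
step 7 [7y] bond c/1=1/16: DF=(106469/80000 − 1/16·(0.991000+0.988200+0.969700+0.965100+0.958100+0.926200))/(1+1/16) = 1823/2000 ≈ 0.911500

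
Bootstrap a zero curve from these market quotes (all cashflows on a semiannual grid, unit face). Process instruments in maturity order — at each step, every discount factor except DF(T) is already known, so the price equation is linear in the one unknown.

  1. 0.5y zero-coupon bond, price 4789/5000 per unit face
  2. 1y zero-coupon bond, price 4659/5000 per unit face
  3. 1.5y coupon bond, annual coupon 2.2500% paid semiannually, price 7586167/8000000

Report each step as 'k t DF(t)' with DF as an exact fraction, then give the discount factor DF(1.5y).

step 1 [0.5y] zero: DF = P = 4789/5000 ≈ 0.957800
step 2 [1y] zero: DF = P = 4659/5000 ≈ 0.931800
step 3 [1.5y] bond c/2=9/800: DF=(7586167/8000000 − 9/800·(0.957800+0.931800))/(1+9/800) = 9167/10000 ≈ 0.916700

1 1/2 4789/5000
2 1 4659/5000
3 3/2 9167/10000
DF(1.5y) = 9167/10000 ≈ 0.916700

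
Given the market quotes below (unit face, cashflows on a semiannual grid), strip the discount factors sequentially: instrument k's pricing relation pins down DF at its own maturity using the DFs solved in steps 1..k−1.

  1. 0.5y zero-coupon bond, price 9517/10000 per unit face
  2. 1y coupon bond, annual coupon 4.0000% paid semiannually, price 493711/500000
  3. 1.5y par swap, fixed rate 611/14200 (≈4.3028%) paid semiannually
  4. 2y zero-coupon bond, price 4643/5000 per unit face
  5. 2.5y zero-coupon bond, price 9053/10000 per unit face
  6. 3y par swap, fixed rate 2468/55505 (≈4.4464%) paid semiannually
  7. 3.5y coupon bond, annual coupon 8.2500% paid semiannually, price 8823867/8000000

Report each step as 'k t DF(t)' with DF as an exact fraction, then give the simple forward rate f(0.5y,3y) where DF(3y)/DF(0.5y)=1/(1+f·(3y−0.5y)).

1 1/2 9517/10000
2 1 4747/5000
3 3/2 9389/10000
4 2 4643/5000
5 5/2 9053/10000
6 3 4383/5000
7 7/2 4197/5000
f(0.5y,3y) = ((9517/10000)/(4383/5000) − 1)/(5/2) = 751/21915 ≈ 3.4269%

step 1 [0.5y] zero: DF = P = 9517/10000 ≈ 0.951700
step 2 [1y] bond c/2=1/50: DF=(493711/500000 − 1/50·(0.951700))/(1+1/50) = 4747/5000 ≈ 0.949400
step 3 [1.5y] swap r/2=611/28400: DF=(1 − 611/28400·(0.951700+0.949400))/(1+611/28400) = 9389/10000 ≈ 0.938900
step 4 [2y] zero: DF = P = 4643/5000 ≈ 0.928600
step 5 [2.5y] zero: DF = P = 9053/10000 ≈ 0.905300
step 6 [3y] swap r/2=1234/55505: DF=(1 − 1234/55505·(0.951700+0.949400+0.938900+0.928600+0.905300))/(1+1234/55505) = 4383/5000 ≈ 0.876600
step 7 [3.5y] bond c/2=33/800: DF=(8823867/8000000 − 33/800·(0.951700+0.949400+0.938900+0.928600+0.905300+0.876600))/(1+33/800) = 4197/5000 ≈ 0.839400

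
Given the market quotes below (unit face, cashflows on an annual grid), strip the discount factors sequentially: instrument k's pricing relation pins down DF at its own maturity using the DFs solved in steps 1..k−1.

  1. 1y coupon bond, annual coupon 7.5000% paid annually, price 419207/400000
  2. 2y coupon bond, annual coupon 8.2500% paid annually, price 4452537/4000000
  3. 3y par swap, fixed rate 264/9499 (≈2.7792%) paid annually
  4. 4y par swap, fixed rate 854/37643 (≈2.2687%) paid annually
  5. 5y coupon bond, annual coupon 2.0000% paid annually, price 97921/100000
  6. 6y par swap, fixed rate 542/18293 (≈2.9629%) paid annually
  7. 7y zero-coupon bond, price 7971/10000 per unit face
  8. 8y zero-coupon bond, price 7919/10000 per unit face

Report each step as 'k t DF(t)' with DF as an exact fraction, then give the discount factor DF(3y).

1 1 9749/10000
2 2 477/500
3 3 1151/1250
4 4 4573/5000
5 5 4431/5000
6 6 4187/5000
7 7 7971/10000
8 8 7919/10000
DF(3y) = 1151/1250 ≈ 0.920800

step 1 [1y] bond c/1=3/40: DF=(419207/400000 − 3/40·(0))/(1+3/40) = 9749/10000 ≈ 0.974900
step 2 [2y] bond c/1=33/400: DF=(4452537/4000000 − 33/400·(0.974900))/(1+33/400) = 477/500 ≈ 0.954000
step 3 [3y] swap r/1=264/9499: DF=(1 − 264/9499·(0.974900+0.954000))/(1+264/9499) = 1151/1250 ≈ 0.920800
step 4 [4y] swap r/1=854/37643: DF=(1 − 854/37643·(0.974900+0.954000+0.920800))/(1+854/37643) = 4573/5000 ≈ 0.914600
step 5 [5y] bond c/1=1/50: DF=(97921/100000 − 1/50·(0.974900+0.954000+0.920800+0.914600))/(1+1/50) = 4431/5000 ≈ 0.886200
step 6 [6y] swap r/1=542/18293: DF=(1 − 542/18293·(0.974900+0.954000+0.920800+0.914600+0.886200))/(1+542/18293) = 4187/5000 ≈ 0.837400
step 7 [7y] zero: DF = P = 7971/10000 ≈ 0.797100
step 8 [8y] zero: DF = P = 7919/10000 ≈ 0.791900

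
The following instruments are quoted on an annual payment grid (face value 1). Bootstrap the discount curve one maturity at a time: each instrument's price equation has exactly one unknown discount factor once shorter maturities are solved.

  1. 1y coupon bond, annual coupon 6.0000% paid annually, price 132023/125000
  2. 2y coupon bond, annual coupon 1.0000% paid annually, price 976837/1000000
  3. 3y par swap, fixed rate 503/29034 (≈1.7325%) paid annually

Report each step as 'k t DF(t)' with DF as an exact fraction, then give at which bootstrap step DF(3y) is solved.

1 1 2491/2500
2 2 9573/10000
3 3 9497/10000
DF(3y) is solved at step 3

step 1 [1y] bond c/1=3/50: DF=(132023/125000 − 3/50·(0))/(1+3/50) = 2491/2500 ≈ 0.996400
step 2 [2y] bond c/1=1/100: DF=(976837/1000000 − 1/100·(0.996400))/(1+1/100) = 9573/10000 ≈ 0.957300
step 3 [3y] swap r/1=503/29034: DF=(1 − 503/29034·(0.996400+0.957300))/(1+503/29034) = 9497/10000 ≈ 0.949700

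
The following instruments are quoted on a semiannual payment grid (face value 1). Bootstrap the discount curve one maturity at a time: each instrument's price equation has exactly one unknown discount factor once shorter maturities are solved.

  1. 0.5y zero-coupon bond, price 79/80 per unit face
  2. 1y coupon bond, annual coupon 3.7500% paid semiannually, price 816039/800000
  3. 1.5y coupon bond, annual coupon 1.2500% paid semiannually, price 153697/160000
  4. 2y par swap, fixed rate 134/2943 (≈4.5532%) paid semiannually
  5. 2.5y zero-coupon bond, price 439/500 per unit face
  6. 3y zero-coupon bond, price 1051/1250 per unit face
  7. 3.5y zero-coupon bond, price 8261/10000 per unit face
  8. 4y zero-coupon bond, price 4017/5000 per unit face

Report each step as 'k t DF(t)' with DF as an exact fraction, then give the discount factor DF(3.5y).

step 1 [0.5y] zero: DF = P = 79/80 ≈ 0.987500
step 2 [1y] bond c/2=3/160: DF=(816039/800000 − 3/160·(0.987500))/(1+3/160) = 9831/10000 ≈ 0.983100
step 3 [1.5y] bond c/2=1/160: DF=(153697/160000 − 1/160·(0.987500+0.983100))/(1+1/160) = 589/625 ≈ 0.942400
step 4 [2y] swap r/2=67/2943: DF=(1 − 67/2943·(0.987500+0.983100+0.942400))/(1+67/2943) = 9129/10000 ≈ 0.912900
step 5 [2.5y] zero: DF = P = 439/500 ≈ 0.878000
step 6 [3y] zero: DF = P = 1051/1250 ≈ 0.840800
step 7 [3.5y] zero: DF = P = 8261/10000 ≈ 0.826100
step 8 [4y] zero: DF = P = 4017/5000 ≈ 0.803400

1 1/2 79/80
2 1 9831/10000
3 3/2 589/625
4 2 9129/10000
5 5/2 439/500
6 3 1051/1250
7 7/2 8261/10000
8 4 4017/5000
DF(3.5y) = 8261/10000 ≈ 0.826100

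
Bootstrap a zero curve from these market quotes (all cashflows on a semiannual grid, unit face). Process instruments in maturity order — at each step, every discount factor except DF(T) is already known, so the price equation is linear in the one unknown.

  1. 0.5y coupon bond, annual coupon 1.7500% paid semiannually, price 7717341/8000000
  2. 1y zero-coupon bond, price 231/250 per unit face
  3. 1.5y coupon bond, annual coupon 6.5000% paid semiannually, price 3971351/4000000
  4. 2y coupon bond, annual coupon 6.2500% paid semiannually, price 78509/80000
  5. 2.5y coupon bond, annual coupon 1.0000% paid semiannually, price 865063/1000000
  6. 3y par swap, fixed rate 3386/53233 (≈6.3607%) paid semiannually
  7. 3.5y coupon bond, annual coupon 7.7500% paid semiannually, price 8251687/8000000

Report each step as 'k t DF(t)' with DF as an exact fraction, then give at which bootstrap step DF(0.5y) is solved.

1 1/2 9563/10000
2 1 231/250
3 3/2 564/625
4 2 8673/10000
5 5/2 4213/5000
6 3 8307/10000
7 7/2 993/1250
DF(0.5y) is solved at step 1

step 1 [0.5y] bond c/2=7/800: DF=(7717341/8000000 − 7/800·(0))/(1+7/800) = 9563/10000 ≈ 0.956300
step 2 [1y] zero: DF = P = 231/250 ≈ 0.924000
step 3 [1.5y] bond c/2=13/400: DF=(3971351/4000000 − 13/400·(0.956300+0.924000))/(1+13/400) = 564/625 ≈ 0.902400
step 4 [2y] bond c/2=1/32: DF=(78509/80000 − 1/32·(0.956300+0.924000+0.902400))/(1+1/32) = 8673/10000 ≈ 0.867300
step 5 [2.5y] bond c/2=1/200: DF=(865063/1000000 − 1/200·(0.956300+0.924000+0.902400+0.867300))/(1+1/200) = 4213/5000 ≈ 0.842600
step 6 [3y] swap r/2=1693/53233: DF=(1 − 1693/53233·(0.956300+0.924000+0.902400+0.867300+0.842600))/(1+1693/53233) = 8307/10000 ≈ 0.830700
step 7 [3.5y] bond c/2=31/800: DF=(8251687/8000000 − 31/800·(0.956300+0.924000+0.902400+0.867300+0.842600+0.830700))/(1+31/800) = 993/1250 ≈ 0.794400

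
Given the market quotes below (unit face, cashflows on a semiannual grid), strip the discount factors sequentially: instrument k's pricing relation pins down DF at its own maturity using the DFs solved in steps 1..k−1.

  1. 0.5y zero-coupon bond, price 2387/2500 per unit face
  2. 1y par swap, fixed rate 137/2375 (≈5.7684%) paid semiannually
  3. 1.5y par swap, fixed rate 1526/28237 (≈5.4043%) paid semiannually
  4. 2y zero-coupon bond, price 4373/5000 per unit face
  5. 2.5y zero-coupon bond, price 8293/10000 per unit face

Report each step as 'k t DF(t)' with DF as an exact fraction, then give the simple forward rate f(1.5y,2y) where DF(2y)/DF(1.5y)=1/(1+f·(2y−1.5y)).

step 1 [0.5y] zero: DF = P = 2387/2500 ≈ 0.954800
step 2 [1y] swap r/2=137/4750: DF=(1 − 137/4750·(0.954800))/(1+137/4750) = 2363/2500 ≈ 0.945200
step 3 [1.5y] swap r/2=763/28237: DF=(1 − 763/28237·(0.954800+0.945200))/(1+763/28237) = 9237/10000 ≈ 0.923700
step 4 [2y] zero: DF = P = 4373/5000 ≈ 0.874600
step 5 [2.5y] zero: DF = P = 8293/10000 ≈ 0.829300

1 1/2 2387/2500
2 1 2363/2500
3 3/2 9237/10000
4 2 4373/5000
5 5/2 8293/10000
f(1.5y,2y) = ((9237/10000)/(4373/5000) − 1)/(1/2) = 491/4373 ≈ 11.2280%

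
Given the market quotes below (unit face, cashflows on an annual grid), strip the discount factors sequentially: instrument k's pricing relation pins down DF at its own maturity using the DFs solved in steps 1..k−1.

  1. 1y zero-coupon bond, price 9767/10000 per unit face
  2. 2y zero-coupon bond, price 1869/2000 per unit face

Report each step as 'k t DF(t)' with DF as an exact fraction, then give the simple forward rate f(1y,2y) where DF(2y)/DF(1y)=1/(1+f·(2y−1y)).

1 1 9767/10000
2 2 1869/2000
f(1y,2y) = ((9767/10000)/(1869/2000) − 1)/(1) = 422/9345 ≈ 4.5158%

step 1 [1y] zero: DF = P = 9767/10000 ≈ 0.976700
step 2 [2y] zero: DF = P = 1869/2000 ≈ 0.934500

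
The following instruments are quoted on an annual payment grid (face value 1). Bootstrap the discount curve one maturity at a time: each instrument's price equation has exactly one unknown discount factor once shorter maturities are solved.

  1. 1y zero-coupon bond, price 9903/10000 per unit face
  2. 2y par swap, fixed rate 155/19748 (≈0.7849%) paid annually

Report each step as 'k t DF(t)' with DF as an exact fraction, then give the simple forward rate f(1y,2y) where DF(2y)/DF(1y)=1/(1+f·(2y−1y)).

1 1 9903/10000
2 2 1969/2000
f(1y,2y) = ((9903/10000)/(1969/2000) − 1)/(1) = 58/9845 ≈ 0.5891%

step 1 [1y] zero: DF = P = 9903/10000 ≈ 0.990300
step 2 [2y] swap r/1=155/19748: DF=(1 − 155/19748·(0.990300))/(1+155/19748) = 1969/2000 ≈ 0.984500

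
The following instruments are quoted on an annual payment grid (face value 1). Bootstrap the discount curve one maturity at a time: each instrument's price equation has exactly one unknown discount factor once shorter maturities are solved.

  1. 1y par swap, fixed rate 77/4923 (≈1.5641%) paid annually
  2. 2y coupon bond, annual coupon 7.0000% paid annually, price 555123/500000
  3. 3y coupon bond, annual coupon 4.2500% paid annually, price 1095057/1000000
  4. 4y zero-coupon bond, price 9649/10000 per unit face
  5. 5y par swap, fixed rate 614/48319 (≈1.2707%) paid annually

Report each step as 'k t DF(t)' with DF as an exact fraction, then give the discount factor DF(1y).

step 1 [1y] swap r/1=77/4923: DF=(1 − 77/4923·(0))/(1+77/4923) = 4923/5000 ≈ 0.984600
step 2 [2y] bond c/1=7/100: DF=(555123/500000 − 7/100·(0.984600))/(1+7/100) = 2433/2500 ≈ 0.973200
step 3 [3y] bond c/1=17/400: DF=(1095057/1000000 − 17/400·(0.984600+0.973200))/(1+17/400) = 4853/5000 ≈ 0.970600
step 4 [4y] zero: DF = P = 9649/10000 ≈ 0.964900
step 5 [5y] swap r/1=614/48319: DF=(1 − 614/48319·(0.984600+0.973200+0.970600+0.964900))/(1+614/48319) = 4693/5000 ≈ 0.938600

1 1 4923/5000
2 2 2433/2500
3 3 4853/5000
4 4 9649/10000
5 5 4693/5000
DF(1y) = 4923/5000 ≈ 0.984600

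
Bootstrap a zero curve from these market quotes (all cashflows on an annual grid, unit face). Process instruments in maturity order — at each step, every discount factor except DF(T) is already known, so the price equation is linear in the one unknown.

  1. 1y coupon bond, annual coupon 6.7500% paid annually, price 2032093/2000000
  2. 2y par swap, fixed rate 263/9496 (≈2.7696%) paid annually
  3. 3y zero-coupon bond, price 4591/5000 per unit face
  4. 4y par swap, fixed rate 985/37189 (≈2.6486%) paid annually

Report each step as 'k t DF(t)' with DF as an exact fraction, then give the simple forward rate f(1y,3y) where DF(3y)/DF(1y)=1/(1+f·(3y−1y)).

1 1 4759/5000
2 2 4737/5000
3 3 4591/5000
4 4 1803/2000
f(1y,3y) = ((4759/5000)/(4591/5000) − 1)/(2) = 84/4591 ≈ 1.8297%

step 1 [1y] bond c/1=27/400: DF=(2032093/2000000 − 27/400·(0))/(1+27/400) = 4759/5000 ≈ 0.951800
step 2 [2y] swap r/1=263/9496: DF=(1 − 263/9496·(0.951800))/(1+263/9496) = 4737/5000 ≈ 0.947400
step 3 [3y] zero: DF = P = 4591/5000 ≈ 0.918200
step 4 [4y] swap r/1=985/37189: DF=(1 − 985/37189·(0.951800+0.947400+0.918200))/(1+985/37189) = 1803/2000 ≈ 0.901500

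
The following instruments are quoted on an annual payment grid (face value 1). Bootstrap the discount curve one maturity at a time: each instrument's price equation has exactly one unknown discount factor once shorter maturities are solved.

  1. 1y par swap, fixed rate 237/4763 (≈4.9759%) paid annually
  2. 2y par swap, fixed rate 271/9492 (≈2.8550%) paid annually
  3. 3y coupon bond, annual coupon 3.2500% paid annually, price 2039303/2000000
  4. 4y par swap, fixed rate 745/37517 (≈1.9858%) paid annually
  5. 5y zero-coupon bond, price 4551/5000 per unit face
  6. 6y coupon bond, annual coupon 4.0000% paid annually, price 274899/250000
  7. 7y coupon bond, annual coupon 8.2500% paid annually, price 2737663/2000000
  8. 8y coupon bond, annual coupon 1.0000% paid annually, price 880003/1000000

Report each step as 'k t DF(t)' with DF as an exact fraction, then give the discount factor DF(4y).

step 1 [1y] swap r/1=237/4763: DF=(1 − 237/4763·(0))/(1+237/4763) = 4763/5000 ≈ 0.952600
step 2 [2y] swap r/1=271/9492: DF=(1 − 271/9492·(0.952600))/(1+271/9492) = 4729/5000 ≈ 0.945800
step 3 [3y] bond c/1=13/400: DF=(2039303/2000000 − 13/400·(0.952600+0.945800))/(1+13/400) = 4639/5000 ≈ 0.927800
step 4 [4y] swap r/1=745/37517: DF=(1 − 745/37517·(0.952600+0.945800+0.927800))/(1+745/37517) = 1851/2000 ≈ 0.925500
step 5 [5y] zero: DF = P = 4551/5000 ≈ 0.910200
step 6 [6y] bond c/1=1/25: DF=(274899/250000 − 1/25·(0.952600+0.945800+0.927800+0.925500+0.910200))/(1+1/25) = 439/500 ≈ 0.878000
step 7 [7y] bond c/1=33/400: DF=(2737663/2000000 − 33/400·(0.952600+0.945800+0.927800+0.925500+0.910200+0.878000))/(1+33/400) = 8423/10000 ≈ 0.842300
step 8 [8y] bond c/1=1/100: DF=(880003/1000000 − 1/100·(0.952600+0.945800+0.927800+0.925500+0.910200+0.878000+0.842300))/(1+1/100) = 8081/10000 ≈ 0.808100

1 1 4763/5000
2 2 4729/5000
3 3 4639/5000
4 4 1851/2000
5 5 4551/5000
6 6 439/500
7 7 8423/10000
8 8 8081/10000
DF(4y) = 1851/2000 ≈ 0.925500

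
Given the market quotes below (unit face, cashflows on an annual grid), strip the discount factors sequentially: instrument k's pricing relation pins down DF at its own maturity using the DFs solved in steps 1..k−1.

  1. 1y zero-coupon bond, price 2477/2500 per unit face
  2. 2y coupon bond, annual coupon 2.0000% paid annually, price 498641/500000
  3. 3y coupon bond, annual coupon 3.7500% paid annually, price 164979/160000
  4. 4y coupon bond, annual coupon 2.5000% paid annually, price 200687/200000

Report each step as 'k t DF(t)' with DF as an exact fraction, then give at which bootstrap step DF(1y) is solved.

step 1 [1y] zero: DF = P = 2477/2500 ≈ 0.990800
step 2 [2y] bond c/1=1/50: DF=(498641/500000 − 1/50·(0.990800))/(1+1/50) = 9583/10000 ≈ 0.958300
step 3 [3y] bond c/1=3/80: DF=(164979/160000 − 3/80·(0.990800+0.958300))/(1+3/80) = 4617/5000 ≈ 0.923400
step 4 [4y] bond c/1=1/40: DF=(200687/200000 − 1/40·(0.990800+0.958300+0.923400))/(1+1/40) = 9089/10000 ≈ 0.908900

1 1 2477/2500
2 2 9583/10000
3 3 4617/5000
4 4 9089/10000
DF(1y) is solved at step 1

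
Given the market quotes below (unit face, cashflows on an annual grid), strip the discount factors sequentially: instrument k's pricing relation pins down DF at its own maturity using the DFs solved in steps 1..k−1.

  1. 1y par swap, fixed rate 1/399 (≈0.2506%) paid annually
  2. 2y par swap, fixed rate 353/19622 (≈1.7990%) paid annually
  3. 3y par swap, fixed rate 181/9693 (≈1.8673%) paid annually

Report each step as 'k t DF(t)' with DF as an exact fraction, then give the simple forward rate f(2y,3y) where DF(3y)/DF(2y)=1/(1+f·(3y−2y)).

1 1 399/400
2 2 9647/10000
3 3 9457/10000
f(2y,3y) = ((9647/10000)/(9457/10000) − 1)/(1) = 190/9457 ≈ 2.0091%

step 1 [1y] swap r/1=1/399: DF=(1 − 1/399·(0))/(1+1/399) = 399/400 ≈ 0.997500
step 2 [2y] swap r/1=353/19622: DF=(1 − 353/19622·(0.997500))/(1+353/19622) = 9647/10000 ≈ 0.964700
step 3 [3y] swap r/1=181/9693: DF=(1 − 181/9693·(0.997500+0.964700))/(1+181/9693) = 9457/10000 ≈ 0.945700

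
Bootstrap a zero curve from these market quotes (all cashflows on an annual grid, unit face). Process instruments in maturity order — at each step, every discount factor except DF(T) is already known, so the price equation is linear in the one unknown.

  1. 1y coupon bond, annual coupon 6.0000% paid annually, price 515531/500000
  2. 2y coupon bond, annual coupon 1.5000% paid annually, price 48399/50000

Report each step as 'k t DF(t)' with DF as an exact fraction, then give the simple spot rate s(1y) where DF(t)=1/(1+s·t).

1 1 9727/10000
2 2 9393/10000
s(1y) = (1/(9727/10000) − 1)/(1) = 273/9727 ≈ 2.8066%

step 1 [1y] bond c/1=3/50: DF=(515531/500000 − 3/50·(0))/(1+3/50) = 9727/10000 ≈ 0.972700
step 2 [2y] bond c/1=3/200: DF=(48399/50000 − 3/200·(0.972700))/(1+3/200) = 9393/10000 ≈ 0.939300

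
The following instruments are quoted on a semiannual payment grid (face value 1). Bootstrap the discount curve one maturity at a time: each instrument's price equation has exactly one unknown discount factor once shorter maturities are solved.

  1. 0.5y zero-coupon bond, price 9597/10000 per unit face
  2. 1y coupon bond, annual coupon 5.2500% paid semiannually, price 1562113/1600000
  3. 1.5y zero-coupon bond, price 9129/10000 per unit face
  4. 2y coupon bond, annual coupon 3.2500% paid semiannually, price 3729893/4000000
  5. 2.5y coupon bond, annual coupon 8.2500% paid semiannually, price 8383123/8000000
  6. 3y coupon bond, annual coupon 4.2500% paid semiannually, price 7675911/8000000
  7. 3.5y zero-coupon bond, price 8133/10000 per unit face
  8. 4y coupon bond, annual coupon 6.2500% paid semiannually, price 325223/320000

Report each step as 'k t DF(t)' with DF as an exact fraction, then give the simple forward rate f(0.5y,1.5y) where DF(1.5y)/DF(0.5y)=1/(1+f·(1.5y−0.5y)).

1 1/2 9597/10000
2 1 2317/2500
3 3/2 9129/10000
4 2 1091/1250
5 5/2 8609/10000
6 3 2113/2500
7 7/2 8133/10000
8 4 7979/10000
f(0.5y,1.5y) = ((9597/10000)/(9129/10000) − 1)/(1) = 156/3043 ≈ 5.1265%

step 1 [0.5y] zero: DF = P = 9597/10000 ≈ 0.959700
step 2 [1y] bond c/2=21/800: DF=(1562113/1600000 − 21/800·(0.959700))/(1+21/800) = 2317/2500 ≈ 0.926800
step 3 [1.5y] zero: DF = P = 9129/10000 ≈ 0.912900
step 4 [2y] bond c/2=13/800: DF=(3729893/4000000 − 13/800·(0.959700+0.926800+0.912900))/(1+13/800) = 1091/1250 ≈ 0.872800
step 5 [2.5y] bond c/2=33/800: DF=(8383123/8000000 − 33/800·(0.959700+0.926800+0.912900+0.872800))/(1+33/800) = 8609/10000 ≈ 0.860900
step 6 [3y] bond c/2=17/800: DF=(7675911/8000000 − 17/800·(0.959700+0.926800+0.912900+0.872800+0.860900))/(1+17/800) = 2113/2500 ≈ 0.845200
step 7 [3.5y] zero: DF = P = 8133/10000 ≈ 0.813300
step 8 [4y] bond c/2=1/32: DF=(325223/320000 − 1/32·(0.959700+0.926800+0.912900+0.872800+0.860900+0.845200+0.813300))/(1+1/32) = 7979/10000 ≈ 0.797900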